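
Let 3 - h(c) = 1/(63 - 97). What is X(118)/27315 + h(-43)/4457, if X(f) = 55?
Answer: 2229607/827852094 ≈ 0.0026932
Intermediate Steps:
h(c) = 103/34 (h(c) = 3 - 1/(63 - 97) = 3 - 1/(-34) = 3 - 1*(-1/34) = 3 + 1/34 = 103/34)
X(118)/27315 + h(-43)/4457 = 55/27315 + (103/34)/4457 = 55*(1/27315) + (103/34)*(1/4457) = 11/5463 + 103/151538 = 2229607/827852094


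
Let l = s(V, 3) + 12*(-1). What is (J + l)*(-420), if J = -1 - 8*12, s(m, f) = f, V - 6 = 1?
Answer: 44520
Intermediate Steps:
V = 7 (V = 6 + 1 = 7)
l = -9 (l = 3 + 12*(-1) = 3 - 12 = -9)
J = -97 (J = -1 - 96 = -97)
(J + l)*(-420) = (-97 - 9)*(-420) = -106*(-420) = 44520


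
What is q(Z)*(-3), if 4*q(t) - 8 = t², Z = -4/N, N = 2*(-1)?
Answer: -9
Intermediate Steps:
N = -2
Z = 2 (Z = -4/(-2) = -4*(-½) = 2)
q(t) = 2 + t²/4
q(Z)*(-3) = (2 + (¼)*2²)*(-3) = (2 + (¼)*4)*(-3) = (2 + 1)*(-3) = 3*(-3) = -9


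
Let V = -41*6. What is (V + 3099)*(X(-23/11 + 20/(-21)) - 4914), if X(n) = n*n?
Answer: -82965793165/5929 ≈ -1.3993e+7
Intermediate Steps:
X(n) = n**2
V = -246
(V + 3099)*(X(-23/11 + 20/(-21)) - 4914) = (-246 + 3099)*((-23/11 + 20/(-21))**2 - 4914) = 2853*((-23*1/11 + 20*(-1/21))**2 - 4914) = 2853*((-23/11 - 20/21)**2 - 4914) = 2853*((-703/231)**2 - 4914) = 2853*(494209/53361 - 4914) = 2853*(-261721745/53361) = -82965793165/5929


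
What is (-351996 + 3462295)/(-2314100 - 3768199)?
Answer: -3110299/6082299 ≈ -0.51137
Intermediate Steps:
(-351996 + 3462295)/(-2314100 - 3768199) = 3110299/(-6082299) = 3110299*(-1/6082299) = -3110299/6082299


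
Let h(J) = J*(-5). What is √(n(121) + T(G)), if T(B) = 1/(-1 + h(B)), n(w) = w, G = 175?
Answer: √23212905/438 ≈ 11.000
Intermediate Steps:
h(J) = -5*J
T(B) = 1/(-1 - 5*B)
√(n(121) + T(G)) = √(121 - 1/(1 + 5*175)) = √(121 - 1/(1 + 875)) = √(121 - 1/876) = √(105995/876) = √23212905/438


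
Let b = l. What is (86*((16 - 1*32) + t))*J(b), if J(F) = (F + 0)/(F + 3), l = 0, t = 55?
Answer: 0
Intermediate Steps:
b = 0
J(F) = F/(3 + F)
(86*((16 - 1*32) + t))*J(b) = (86*((16 - 1*32) + 55))*(0/(3 + 0)) = (86*((16 - 32) + 55))*(0/3) = (86*(-16 + 55))*(0*(⅓)) = (86*39)*0 = 3354*0 = 0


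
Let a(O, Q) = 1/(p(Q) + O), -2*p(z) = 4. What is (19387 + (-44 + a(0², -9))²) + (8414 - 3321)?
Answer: 105841/4 ≈ 26460.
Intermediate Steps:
p(z) = -2 (p(z) = -½*4 = -2)
a(O, Q) = 1/(-2 + O)
(19387 + (-44 + a(0², -9))²) + (8414 - 3321) = (19387 + (-44 + 1/(-2 + 0²))²) + (8414 - 3321) = (19387 + (-44 + 1/(-2 + 0))²) + 5093 = (19387 + (-44 + 1/(-2))²) + 5093 = (19387 + (-44 - ½)²) + 5093 = (19387 + (-89/2)²) + 5093 = (19387 + 7921/4) + 5093 = 85469/4 + 5093 = 105841/4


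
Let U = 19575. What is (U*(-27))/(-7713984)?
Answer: 176175/2571328 ≈ 0.068515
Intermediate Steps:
(U*(-27))/(-7713984) = (19575*(-27))/(-7713984) = -528525*(-1/7713984) = 176175/2571328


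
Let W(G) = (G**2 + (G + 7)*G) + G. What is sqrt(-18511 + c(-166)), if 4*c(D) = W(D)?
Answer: I*sqrt(5065) ≈ 71.169*I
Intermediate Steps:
W(G) = G + G**2 + G*(7 + G) (W(G) = (G**2 + (7 + G)*G) + G = (G**2 + G*(7 + G)) + G = G + G**2 + G*(7 + G))
c(D) = D*(4 + D)/2 (c(D) = (2*D*(4 + D))/4 = D*(4 + D)/2)
sqrt(-18511 + c(-166)) = sqrt(-18511 + (1/2)*(-166)*(4 - 166)) = sqrt(-18511 + (1/2)*(-166)*(-162)) = sqrt(-18511 + 13446) = sqrt(-5065) = I*sqrt(5065)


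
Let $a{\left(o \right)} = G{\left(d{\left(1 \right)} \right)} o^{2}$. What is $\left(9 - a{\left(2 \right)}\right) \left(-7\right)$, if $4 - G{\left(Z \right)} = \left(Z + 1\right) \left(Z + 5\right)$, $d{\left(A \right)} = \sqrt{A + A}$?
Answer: $-147 - 168 \sqrt{2} \approx -384.59$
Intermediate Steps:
$d{\left(A \right)} = \sqrt{2} \sqrt{A}$ ($d{\left(A \right)} = \sqrt{2 A} = \sqrt{2} \sqrt{A}$)
$G{\left(Z \right)} = 4 - \left(1 + Z\right) \left(5 + Z\right)$ ($G{\left(Z \right)} = 4 - \left(Z + 1\right) \left(Z + 5\right) = 4 - \left(1 + Z\right) \left(5 + Z\right)$)
$a{\left(o \right)} = o^{2} \left(-3 - 6 \sqrt{2}\right)$ ($a{\left(o \right)} = \left(-1 - \left(\sqrt{2} \sqrt{1}\right)^{2} - 6 \sqrt{2} \sqrt{1}\right) o^{2} = \left(-1 - \left(\sqrt{2} \cdot 1\right)^{2} - 6 \sqrt{2} \cdot 1\right) o^{2} = \left(-1 - \left(\sqrt{2}\right)^{2} - 6 \sqrt{2}\right) o^{2} = \left(-1 - 2 - 6 \sqrt{2}\right) o^{2} = \left(-3 - 6 \sqrt{2}\right) o^{2} = o^{2} \left(-3 - 6 \sqrt{2}\right)$)
$\left(9 - a{\left(2 \right)}\right) \left(-7\right) = \left(9 - 2^{2} \left(-3 - 6 \sqrt{2}\right)\right) \left(-7\right) = \left(9 - 4 \left(-3 - 6 \sqrt{2}\right)\right) \left(-7\right) = \left(9 - \left(-12 - 24 \sqrt{2}\right)\right) \left(-7\right) = \left(9 + \left(12 + 24 \sqrt{2}\right)\right) \left(-7\right) = \left(21 + 24 \sqrt{2}\right) \left(-7\right) = -147 - 168 \sqrt{2}$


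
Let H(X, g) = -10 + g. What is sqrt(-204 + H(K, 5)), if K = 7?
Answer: I*sqrt(209) ≈ 14.457*I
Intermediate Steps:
sqrt(-204 + H(K, 5)) = sqrt(-204 + (-10 + 5)) = sqrt(-204 - 5) = sqrt(-209) = I*sqrt(209)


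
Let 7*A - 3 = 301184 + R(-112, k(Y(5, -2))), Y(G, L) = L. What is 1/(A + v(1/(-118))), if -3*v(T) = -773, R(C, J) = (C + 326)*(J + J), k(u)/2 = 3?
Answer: 21/916676 ≈ 2.2909e-5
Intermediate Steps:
k(u) = 6 (k(u) = 2*3 = 6)
R(C, J) = 2*J*(326 + C) (R(C, J) = (326 + C)*(2*J) = 2*J*(326 + C))
v(T) = 773/3 (v(T) = -⅓*(-773) = 773/3)
A = 303755/7 (A = 3/7 + (301184 + 2*6*(326 - 112))/7 = 3/7 + (301184 + 2*6*214)/7 = 3/7 + (301184 + 2568)/7 = 3/7 + (⅐)*303752 = 3/7 + 303752/7 = 303755/7 ≈ 43394.)
1/(A + v(1/(-118))) = 1/(303755/7 + 773/3) = 1/(916676/21) = 21/916676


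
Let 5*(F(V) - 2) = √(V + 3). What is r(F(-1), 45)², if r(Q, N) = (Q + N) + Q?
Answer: 60033/25 + 196*√2/5 ≈ 2456.8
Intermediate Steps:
F(V) = 2 + √(3 + V)/5 (F(V) = 2 + √(V + 3)/5 = 2 + √(3 + V)/5)
r(Q, N) = N + 2*Q (r(Q, N) = (N + Q) + Q = N + 2*Q)
r(F(-1), 45)² = (45 + 2*(2 + √(3 - 1)/5))² = (45 + 2*(2 + √2/5))² = (45 + (4 + 2*√2/5))² = (49 + 2*√2/5)²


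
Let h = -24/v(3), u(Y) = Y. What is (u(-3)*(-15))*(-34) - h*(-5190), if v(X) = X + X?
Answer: -22290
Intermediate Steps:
v(X) = 2*X
h = -4 (h = -24/(2*3) = -24/6 = -24*⅙ = -4)
(u(-3)*(-15))*(-34) - h*(-5190) = -3*(-15)*(-34) - (-4)*(-5190) = 45*(-34) - 1*20760 = -1530 - 20760 = -22290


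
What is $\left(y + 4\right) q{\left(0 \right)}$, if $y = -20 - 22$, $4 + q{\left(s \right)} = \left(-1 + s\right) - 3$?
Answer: $304$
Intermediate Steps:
$q{\left(s \right)} = -8 + s$ ($q{\left(s \right)} = -4 + \left(\left(-1 + s\right) - 3\right) = -4 + \left(-4 + s\right) = -8 + s$)
$y = -42$ ($y = -20 - 22 = -42$)
$\left(y + 4\right) q{\left(0 \right)} = \left(-42 + 4\right) \left(-8 + 0\right) = \left(-38\right) \left(-8\right) = 304$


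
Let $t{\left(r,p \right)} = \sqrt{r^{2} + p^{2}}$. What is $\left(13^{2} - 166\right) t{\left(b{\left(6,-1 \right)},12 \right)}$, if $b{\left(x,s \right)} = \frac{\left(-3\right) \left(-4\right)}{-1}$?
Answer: $36 \sqrt{2} \approx 50.912$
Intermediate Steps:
$b{\left(x,s \right)} = -12$ ($b{\left(x,s \right)} = 12 \left(-1\right) = -12$)
$t{\left(r,p \right)} = \sqrt{p^{2} + r^{2}}$
$\left(13^{2} - 166\right) t{\left(b{\left(6,-1 \right)},12 \right)} = \left(13^{2} - 166\right) \sqrt{12^{2} + \left(-12\right)^{2}} = \left(169 - 166\right) \sqrt{144 + 144} = 3 \sqrt{288} = 3 \cdot 12 \sqrt{2} = 36 \sqrt{2}$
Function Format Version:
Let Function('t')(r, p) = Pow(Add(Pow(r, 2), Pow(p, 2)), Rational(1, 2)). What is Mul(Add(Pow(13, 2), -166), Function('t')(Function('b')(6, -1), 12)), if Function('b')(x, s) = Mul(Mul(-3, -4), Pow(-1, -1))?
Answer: Mul(36, Pow(2, Rational(1, 2))) ≈ 50.912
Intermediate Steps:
Function('b')(x, s) = -12 (Function('b')(x, s) = Mul(12, -1) = -12)
Function('t')(r, p) = Pow(Add(Pow(p, 2), Pow(r, 2)), Rational(1, 2))
Mul(Add(Pow(13, 2), -166), Function('t')(Function('b')(6, -1), 12)) = Mul(Add(Pow(13, 2), -166), Pow(Add(Pow(12, 2), Pow(-12, 2)), Rational(1, 2))) = Mul(Add(169, -166), Pow(Add(144, 144), Rational(1, 2))) = Mul(3, Pow(288, Rational(1, 2))) = Mul(3, Mul(12, Pow(2, Rational(1, 2)))) = Mul(36, Pow(2, Rational(1, 2)))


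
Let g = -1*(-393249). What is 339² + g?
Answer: 508170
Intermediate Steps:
g = 393249
339² + g = 339² + 393249 = 114921 + 393249 = 508170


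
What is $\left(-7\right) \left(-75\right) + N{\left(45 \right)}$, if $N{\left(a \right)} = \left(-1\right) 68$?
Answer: $457$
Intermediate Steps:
$N{\left(a \right)} = -68$
$\left(-7\right) \left(-75\right) + N{\left(45 \right)} = \left(-7\right) \left(-75\right) - 68 = 525 - 68 = 457$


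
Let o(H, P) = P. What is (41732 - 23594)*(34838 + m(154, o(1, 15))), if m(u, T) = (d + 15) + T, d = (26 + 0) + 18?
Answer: 633233856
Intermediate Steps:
d = 44 (d = 26 + 18 = 44)
m(u, T) = 59 + T (m(u, T) = (44 + 15) + T = 59 + T)
(41732 - 23594)*(34838 + m(154, o(1, 15))) = (41732 - 23594)*(34838 + (59 + 15)) = 18138*(34838 + 74) = 18138*34912 = 633233856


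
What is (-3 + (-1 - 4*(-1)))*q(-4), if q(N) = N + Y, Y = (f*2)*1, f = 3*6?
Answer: 0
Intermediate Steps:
f = 18
Y = 36 (Y = (18*2)*1 = 36*1 = 36)
q(N) = 36 + N (q(N) = N + 36 = 36 + N)
(-3 + (-1 - 4*(-1)))*q(-4) = (-3 + (-1 - 4*(-1)))*(36 - 4) = (-3 + (-1 + 4))*32 = (-3 + 3)*32 = 0*32 = 0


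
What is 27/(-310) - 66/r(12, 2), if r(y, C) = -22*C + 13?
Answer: 633/310 ≈ 2.0419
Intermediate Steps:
r(y, C) = 13 - 22*C
27/(-310) - 66/r(12, 2) = 27/(-310) - 66/(13 - 22*2) = 27*(-1/310) - 66/(13 - 44) = -27/310 - 66/(-31) = -27/310 - 66*(-1/31) = -27/310 + 66/31 = 633/310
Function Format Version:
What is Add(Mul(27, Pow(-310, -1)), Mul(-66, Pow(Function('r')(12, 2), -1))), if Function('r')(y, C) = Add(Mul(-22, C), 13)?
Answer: Rational(633, 310) ≈ 2.0419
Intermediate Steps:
Function('r')(y, C) = Add(13, Mul(-22, C))
Add(Mul(27, Pow(-310, -1)), Mul(-66, Pow(Function('r')(12, 2), -1))) = Add(Mul(27, Pow(-310, -1)), Mul(-66, Pow(Add(13, Mul(-22, 2)), -1))) = Add(Mul(27, Rational(-1, 310)), Mul(-66, Pow(Add(13, -44), -1))) = Add(Rational(-27, 310), Mul(-66, Pow(-31, -1))) = Add(Rational(-27, 310), Mul(-66, Rational(-1, 31))) = Add(Rational(-27, 310), Rational(66, 31)) = Rational(633, 310)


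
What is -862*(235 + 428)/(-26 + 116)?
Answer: -95251/15 ≈ -6350.1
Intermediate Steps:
-862*(235 + 428)/(-26 + 116) = -862/(90/663) = -862/(90*(1/663)) = -862/30/221 = -862*221/30 = -95251/15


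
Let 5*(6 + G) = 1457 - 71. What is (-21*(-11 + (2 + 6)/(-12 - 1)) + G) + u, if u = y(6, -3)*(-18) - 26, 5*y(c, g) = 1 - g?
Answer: 30857/65 ≈ 474.72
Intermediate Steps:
y(c, g) = 1/5 - g/5 (y(c, g) = (1 - g)/5 = 1/5 - g/5)
u = -202/5 (u = (1/5 - 1/5*(-3))*(-18) - 26 = (1/5 + 3/5)*(-18) - 26 = (4/5)*(-18) - 26 = -72/5 - 26 = -202/5 ≈ -40.400)
G = 1356/5 (G = -6 + (1457 - 71)/5 = -6 + (1/5)*1386 = -6 + 1386/5 = 1356/5 ≈ 271.20)
(-21*(-11 + (2 + 6)/(-12 - 1)) + G) + u = (-21*(-11 + (2 + 6)/(-12 - 1)) + 1356/5) - 202/5 = (-21*(-11 + 8/(-13)) + 1356/5) - 202/5 = (-21*(-11 + 8*(-1/13)) + 1356/5) - 202/5 = (-21*(-11 - 8/13) + 1356/5) - 202/5 = (-21*(-151/13) + 1356/5) - 202/5 = (3171/13 + 1356/5) - 202/5 = 33483/65 - 202/5 = 30857/65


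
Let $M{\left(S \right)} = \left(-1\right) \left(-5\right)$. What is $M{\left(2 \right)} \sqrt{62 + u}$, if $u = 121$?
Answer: $5 \sqrt{183} \approx 67.639$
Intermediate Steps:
$M{\left(S \right)} = 5$
$M{\left(2 \right)} \sqrt{62 + u} = 5 \sqrt{62 + 121} = 5 \sqrt{183}$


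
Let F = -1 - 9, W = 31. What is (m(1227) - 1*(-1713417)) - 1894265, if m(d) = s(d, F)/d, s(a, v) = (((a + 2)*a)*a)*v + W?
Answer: -18724851875/1227 ≈ -1.5261e+7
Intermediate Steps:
F = -10
s(a, v) = 31 + v*a²*(2 + a) (s(a, v) = (((a + 2)*a)*a)*v + 31 = (((2 + a)*a)*a)*v + 31 = ((a*(2 + a))*a)*v + 31 = (a²*(2 + a))*v + 31 = v*a²*(2 + a) + 31 = 31 + v*a²*(2 + a))
m(d) = (31 - 20*d² - 10*d³)/d (m(d) = (31 - 10*d³ + 2*(-10)*d²)/d = (31 - 10*d³ - 20*d²)/d = (31 - 20*d² - 10*d³)/d)
(m(1227) - 1*(-1713417)) - 1894265 = ((-20*1227 - 10*1227² + 31/1227) - 1*(-1713417)) - 1894265 = ((-24540 - 10*1505529 + 31*(1/1227)) + 1713417) - 1894265 = ((-24540 - 15055290 + 31/1227) + 1713417) - 1894265 = (-18502951379/1227 + 1713417) - 1894265 = -16400588720/1227 - 1894265 = -18724851875/1227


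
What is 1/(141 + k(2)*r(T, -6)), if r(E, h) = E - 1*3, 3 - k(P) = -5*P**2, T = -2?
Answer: 1/26 ≈ 0.038462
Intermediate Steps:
k(P) = 3 + 5*P**2 (k(P) = 3 - (-5)*P**2 = 3 + 5*P**2)
r(E, h) = -3 + E (r(E, h) = E - 3 = -3 + E)
1/(141 + k(2)*r(T, -6)) = 1/(141 + (3 + 5*2**2)*(-3 - 2)) = 1/(141 + (3 + 5*4)*(-5)) = 1/(141 + (3 + 20)*(-5)) = 1/(141 + 23*(-5)) = 1/(141 - 115) = 1/26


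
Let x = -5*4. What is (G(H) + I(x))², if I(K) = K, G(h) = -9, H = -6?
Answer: 841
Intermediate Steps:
x = -20
(G(H) + I(x))² = (-9 - 20)² = (-29)² = 841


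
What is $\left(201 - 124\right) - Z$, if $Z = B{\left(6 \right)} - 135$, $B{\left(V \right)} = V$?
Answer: $206$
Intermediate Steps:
$Z = -129$ ($Z = 6 - 135 = -129$)
$\left(201 - 124\right) - Z = \left(201 - 124\right) - -129 = 77 + 129 = 206$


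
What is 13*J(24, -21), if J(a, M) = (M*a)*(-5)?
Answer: 32760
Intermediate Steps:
J(a, M) = -5*M*a
13*J(24, -21) = 13*(-5*(-21)*24) = 13*2520 = 32760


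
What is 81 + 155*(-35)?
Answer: -5344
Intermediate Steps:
81 + 155*(-35) = 81 - 5425 = -5344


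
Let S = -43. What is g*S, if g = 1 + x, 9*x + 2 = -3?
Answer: -172/9 ≈ -19.111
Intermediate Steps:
x = -5/9 (x = -2/9 + (⅑)*(-3) = -2/9 - ⅓ = -5/9 ≈ -0.55556)
g = 4/9 (g = 1 - 5/9 = 4/9 ≈ 0.44444)
g*S = (4/9)*(-43) = -172/9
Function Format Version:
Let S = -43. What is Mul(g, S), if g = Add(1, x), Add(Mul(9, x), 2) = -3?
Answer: Rational(-172, 9) ≈ -19.111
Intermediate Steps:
x = Rational(-5, 9) (x = Add(Rational(-2, 9), Mul(Rational(1, 9), -3)) = Add(Rational(-2, 9), Rational(-1, 3)) = Rational(-5, 9) ≈ -0.55556)
g = Rational(4, 9) (g = Add(1, Rational(-5, 9)) = Rational(4, 9) ≈ 0.44444)
Mul(g, S) = Mul(Rational(4, 9), -43) = Rational(-172, 9)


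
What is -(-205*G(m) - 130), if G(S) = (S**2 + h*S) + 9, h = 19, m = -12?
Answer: -15245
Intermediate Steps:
G(S) = 9 + S**2 + 19*S (G(S) = (S**2 + 19*S) + 9 = 9 + S**2 + 19*S)
-(-205*G(m) - 130) = -(-205*(9 + (-12)**2 + 19*(-12)) - 130) = -(-205*(9 + 144 - 228) - 130) = -(-205*(-75) - 130) = -(15375 - 130) = -1*15245 = -15245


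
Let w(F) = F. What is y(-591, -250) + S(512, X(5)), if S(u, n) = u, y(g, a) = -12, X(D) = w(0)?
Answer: 500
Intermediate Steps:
X(D) = 0
y(-591, -250) + S(512, X(5)) = -12 + 512 = 500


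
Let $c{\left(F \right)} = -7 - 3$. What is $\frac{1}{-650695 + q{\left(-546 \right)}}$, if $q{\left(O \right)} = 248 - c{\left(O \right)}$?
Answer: $- \frac{1}{650437} \approx -1.5374 \cdot 10^{-6}$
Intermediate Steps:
$c{\left(F \right)} = -10$ ($c{\left(F \right)} = -7 - 3 = -10$)
$q{\left(O \right)} = 258$ ($q{\left(O \right)} = 248 - -10 = 248 + 10 = 258$)
$\frac{1}{-650695 + q{\left(-546 \right)}} = \frac{1}{-650695 + 258} = \frac{1}{-650437} = - \frac{1}{650437}$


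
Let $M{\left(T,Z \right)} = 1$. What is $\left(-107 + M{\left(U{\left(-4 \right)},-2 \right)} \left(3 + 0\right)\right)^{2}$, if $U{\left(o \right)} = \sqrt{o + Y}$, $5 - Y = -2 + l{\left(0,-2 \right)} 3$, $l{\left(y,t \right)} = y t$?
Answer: $10816$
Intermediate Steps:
$l{\left(y,t \right)} = t y$
$Y = 7$ ($Y = 5 - \left(-2 + \left(-2\right) 0 \cdot 3\right) = 5 - \left(-2 + 0 \cdot 3\right) = 5 - \left(-2 + 0\right) = 5 - -2 = 5 + 2 = 7$)
$U{\left(o \right)} = \sqrt{7 + o}$ ($U{\left(o \right)} = \sqrt{o + 7} = \sqrt{7 + o}$)
$\left(-107 + M{\left(U{\left(-4 \right)},-2 \right)} \left(3 + 0\right)\right)^{2} = \left(-107 + 1 \left(3 + 0\right)\right)^{2} = \left(-107 + 1 \cdot 3\right)^{2} = \left(-107 + 3\right)^{2} = \left(-104\right)^{2} = 10816$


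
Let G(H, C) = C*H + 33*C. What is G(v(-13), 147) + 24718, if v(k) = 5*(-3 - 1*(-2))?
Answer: 28834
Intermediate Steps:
v(k) = -5 (v(k) = 5*(-3 + 2) = 5*(-1) = -5)
G(H, C) = 33*C + C*H
G(v(-13), 147) + 24718 = 147*(33 - 5) + 24718 = 147*28 + 24718 = 4116 + 24718 = 28834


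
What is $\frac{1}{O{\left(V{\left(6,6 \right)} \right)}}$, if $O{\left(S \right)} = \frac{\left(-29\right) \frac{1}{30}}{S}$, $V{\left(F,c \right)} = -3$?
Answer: $\frac{90}{29} \approx 3.1034$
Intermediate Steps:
$O{\left(S \right)} = - \frac{29}{30 S}$ ($O{\left(S \right)} = \frac{\left(-29\right) \frac{1}{30}}{S} = - \frac{29}{30 S}$)
$\frac{1}{O{\left(V{\left(6,6 \right)} \right)}} = \frac{1}{\left(- \frac{29}{30}\right) \frac{1}{-3}} = \frac{1}{\left(- \frac{29}{30}\right) \left(- \frac{1}{3}\right)} = \frac{1}{\frac{29}{90}} = \frac{90}{29}$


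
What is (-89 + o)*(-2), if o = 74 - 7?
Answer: 44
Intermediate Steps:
o = 67
(-89 + o)*(-2) = (-89 + 67)*(-2) = -22*(-2) = 44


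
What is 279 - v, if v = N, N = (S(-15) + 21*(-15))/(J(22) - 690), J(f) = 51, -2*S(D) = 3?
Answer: 118643/426 ≈ 278.50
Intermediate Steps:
S(D) = -3/2 (S(D) = -1/2*3 = -3/2)
N = 211/426 (N = (-3/2 + 21*(-15))/(51 - 690) = (-3/2 - 315)/(-639) = -633/2*(-1/639) = 211/426 ≈ 0.49531)
v = 211/426 ≈ 0.49531
279 - v = 279 - 1*211/426 = 279 - 211/426 = 118643/426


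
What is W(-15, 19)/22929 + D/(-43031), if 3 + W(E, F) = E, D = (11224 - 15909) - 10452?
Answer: 115433905/328885933 ≈ 0.35098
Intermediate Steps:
D = -15137 (D = -4685 - 10452 = -15137)
W(E, F) = -3 + E
W(-15, 19)/22929 + D/(-43031) = (-3 - 15)/22929 - 15137/(-43031) = -18*1/22929 - 15137*(-1/43031) = -6/7643 + 15137/43031 = 115433905/328885933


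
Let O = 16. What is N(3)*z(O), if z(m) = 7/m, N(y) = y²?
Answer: 63/16 ≈ 3.9375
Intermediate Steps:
N(3)*z(O) = 3²*(7/16) = 9*(7*(1/16)) = 9*(7/16) = 63/16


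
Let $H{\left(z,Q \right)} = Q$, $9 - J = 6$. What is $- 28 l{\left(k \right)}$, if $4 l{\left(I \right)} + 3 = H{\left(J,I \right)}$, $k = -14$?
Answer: $119$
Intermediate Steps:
$J = 3$ ($J = 9 - 6 = 3$)
$l{\left(I \right)} = - \frac{3}{4} + \frac{I}{4}$
$- 28 l{\left(k \right)} = - 28 \left(- \frac{3}{4} + \frac{1}{4} \left(-14\right)\right) = - 28 \left(- \frac{3}{4} - \frac{7}{2}\right) = \left(-28\right) \left(- \frac{17}{4}\right) = 119$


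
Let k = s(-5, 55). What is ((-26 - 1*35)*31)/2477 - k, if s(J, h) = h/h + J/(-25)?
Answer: -24317/12385 ≈ -1.9634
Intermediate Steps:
s(J, h) = 1 - J/25 (s(J, h) = 1 + J*(-1/25) = 1 - J/25)
k = 6/5 (k = 1 - 1/25*(-5) = 1 + ⅕ = 6/5 ≈ 1.2000)
((-26 - 1*35)*31)/2477 - k = ((-26 - 1*35)*31)/2477 - 1*6/5 = ((-26 - 35)*31)*(1/2477) - 6/5 = -61*31*(1/2477) - 6/5 = -1891*1/2477 - 6/5 = -1891/2477 - 6/5 = -24317/12385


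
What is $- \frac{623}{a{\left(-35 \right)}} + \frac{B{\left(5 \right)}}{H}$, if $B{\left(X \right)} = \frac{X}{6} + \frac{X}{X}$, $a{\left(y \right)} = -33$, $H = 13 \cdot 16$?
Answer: $\frac{259289}{13728} \approx 18.888$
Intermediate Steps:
$H = 208$
$B{\left(X \right)} = 1 + \frac{X}{6}$ ($B{\left(X \right)} = X \frac{1}{6} + 1 = \frac{X}{6} + 1 = 1 + \frac{X}{6}$)
$- \frac{623}{a{\left(-35 \right)}} + \frac{B{\left(5 \right)}}{H} = - \frac{623}{-33} + \frac{1 + \frac{1}{6} \cdot 5}{208} = \left(-623\right) \left(- \frac{1}{33}\right) + \left(1 + \frac{5}{6}\right) \frac{1}{208} = \frac{623}{33} + \frac{11}{6} \cdot \frac{1}{208} = \frac{623}{33} + \frac{11}{1248} = \frac{259289}{13728}$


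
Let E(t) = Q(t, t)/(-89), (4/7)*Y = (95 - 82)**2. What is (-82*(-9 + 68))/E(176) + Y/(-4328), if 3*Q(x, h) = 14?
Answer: 11181345095/121184 ≈ 92268.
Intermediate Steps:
Q(x, h) = 14/3 (Q(x, h) = (1/3)*14 = 14/3)
Y = 1183/4 (Y = 7*(95 - 82)**2/4 = (7/4)*13**2 = (7/4)*169 = 1183/4 ≈ 295.75)
E(t) = -14/267 (E(t) = (14/3)/(-89) = (14/3)*(-1/89) = -14/267)
(-82*(-9 + 68))/E(176) + Y/(-4328) = (-82*(-9 + 68))/(-14/267) + (1183/4)/(-4328) = -82*59*(-267/14) + (1183/4)*(-1/4328) = -4838*(-267/14) - 1183/17312 = 645873/7 - 1183/17312 = 11181345095/121184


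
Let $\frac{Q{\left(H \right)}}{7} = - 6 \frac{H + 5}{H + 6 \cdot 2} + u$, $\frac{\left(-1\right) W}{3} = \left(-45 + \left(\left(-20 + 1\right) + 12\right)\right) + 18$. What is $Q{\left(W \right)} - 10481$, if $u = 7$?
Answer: $- \frac{198957}{19} \approx -10471.0$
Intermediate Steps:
$W = 102$ ($W = - 3 \left(\left(-45 + \left(\left(-20 + 1\right) + 12\right)\right) + 18\right) = - 3 \left(\left(-45 + \left(-19 + 12\right)\right) + 18\right) = - 3 \left(\left(-45 - 7\right) + 18\right) = - 3 \left(-52 + 18\right) = \left(-3\right) \left(-34\right) = 102$)
$Q{\left(H \right)} = 49 - \frac{42 \left(5 + H\right)}{12 + H}$ ($Q{\left(H \right)} = 7 \left(- 6 \frac{H + 5}{H + 6 \cdot 2} + 7\right) = 7 \left(- 6 \frac{5 + H}{H + 12} + 7\right) = 7 \left(- 6 \frac{5 + H}{12 + H} + 7\right) = 7 \left(- \frac{6 \left(5 + H\right)}{12 + H} + 7\right) = 7 \left(7 - \frac{6 \left(5 + H\right)}{12 + H}\right) = 49 - \frac{42 \left(5 + H\right)}{12 + H}$)
$Q{\left(W \right)} - 10481 = \frac{7 \left(54 + 102\right)}{12 + 102} - 10481 = 7 \cdot \frac{1}{114} \cdot 156 - 10481 = \frac{182}{19} - 10481 = - \frac{198957}{19}$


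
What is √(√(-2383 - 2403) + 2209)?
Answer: √(2209 + I*√4786) ≈ 47.006 + 0.7359*I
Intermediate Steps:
√(√(-2383 - 2403) + 2209) = √(√(-4786) + 2209) = √(I*√4786 + 2209) = √(2209 + I*√4786)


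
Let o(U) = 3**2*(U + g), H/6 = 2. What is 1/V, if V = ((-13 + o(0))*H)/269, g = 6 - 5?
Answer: -269/48 ≈ -5.6042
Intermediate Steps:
H = 12 (H = 6*2 = 12)
g = 1
o(U) = 9 + 9*U (o(U) = 3**2*(U + 1) = 9*(1 + U) = 9 + 9*U)
V = -48/269 (V = ((-13 + (9 + 9*0))*12)/269 = ((-13 + (9 + 0))*12)*(1/269) = ((-13 + 9)*12)*(1/269) = -4*12*(1/269) = -48*1/269 = -48/269 ≈ -0.17844)
1/V = 1/(-48/269) = -269/48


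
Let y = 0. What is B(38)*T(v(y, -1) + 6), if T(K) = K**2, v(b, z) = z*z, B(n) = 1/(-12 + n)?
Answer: 49/26 ≈ 1.8846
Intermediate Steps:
v(b, z) = z**2
B(38)*T(v(y, -1) + 6) = ((-1)**2 + 6)**2/(-12 + 38) = (1 + 6)**2/26 = (1/26)*7**2 = (1/26)*49 = 49/26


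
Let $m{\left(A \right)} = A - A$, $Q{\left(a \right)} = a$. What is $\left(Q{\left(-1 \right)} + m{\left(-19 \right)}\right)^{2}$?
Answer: $1$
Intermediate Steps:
$m{\left(A \right)} = 0$
$\left(Q{\left(-1 \right)} + m{\left(-19 \right)}\right)^{2} = \left(-1 + 0\right)^{2} = \left(-1\right)^{2} = 1$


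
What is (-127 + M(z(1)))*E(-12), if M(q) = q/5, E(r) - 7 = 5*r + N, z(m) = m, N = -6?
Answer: 37406/5 ≈ 7481.2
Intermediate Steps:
E(r) = 1 + 5*r (E(r) = 7 + (5*r - 6) = 7 + (-6 + 5*r) = 1 + 5*r)
M(q) = q/5
(-127 + M(z(1)))*E(-12) = (-127 + (⅕)*1)*(1 + 5*(-12)) = (-127 + ⅕)*(1 - 60) = -634/5*(-59) = 37406/5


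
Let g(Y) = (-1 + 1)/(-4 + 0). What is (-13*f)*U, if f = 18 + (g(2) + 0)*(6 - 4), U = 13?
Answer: -3042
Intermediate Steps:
g(Y) = 0 (g(Y) = 0/(-4) = 0*(-1/4) = 0)
f = 18 (f = 18 + (0 + 0)*(6 - 4) = 18 + 0*2 = 18 + 0 = 18)
(-13*f)*U = -13*18*13 = -234*13 = -3042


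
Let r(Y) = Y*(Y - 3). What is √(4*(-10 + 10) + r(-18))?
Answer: 3*√42 ≈ 19.442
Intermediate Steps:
r(Y) = Y*(-3 + Y)
√(4*(-10 + 10) + r(-18)) = √(4*(-10 + 10) - 18*(-3 - 18)) = √(4*0 - 18*(-21)) = √(0 + 378) = √378 = 3*√42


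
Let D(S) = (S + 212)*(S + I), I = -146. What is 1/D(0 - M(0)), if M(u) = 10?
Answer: -1/31512 ≈ -3.1734e-5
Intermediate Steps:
D(S) = (-146 + S)*(212 + S) (D(S) = (S + 212)*(S - 146) = (212 + S)*(-146 + S) = (-146 + S)*(212 + S))
1/D(0 - M(0)) = 1/(-30952 + (0 - 1*10)**2 + 66*(0 - 1*10)) = 1/(-30952 + (0 - 10)**2 + 66*(0 - 10)) = 1/(-30952 + (-10)**2 + 66*(-10)) = 1/(-30952 + 100 - 660) = 1/(-31512) = -1/31512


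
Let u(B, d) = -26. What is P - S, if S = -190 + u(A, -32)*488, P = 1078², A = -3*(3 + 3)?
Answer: 1174962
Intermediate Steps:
A = -18 (A = -3*6 = -18)
P = 1162084
S = -12878 (S = -190 - 26*488 = -190 - 12688 = -12878)
P - S = 1162084 - 1*(-12878) = 1162084 + 12878 = 1174962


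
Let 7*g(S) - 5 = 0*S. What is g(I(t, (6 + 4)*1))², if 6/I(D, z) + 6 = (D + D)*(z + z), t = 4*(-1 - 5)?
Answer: 25/49 ≈ 0.51020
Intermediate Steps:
t = -24 (t = 4*(-6) = -24)
I(D, z) = 6/(-6 + 4*D*z) (I(D, z) = 6/(-6 + (D + D)*(z + z)) = 6/(-6 + (2*D)*(2*z)) = 6/(-6 + 4*D*z))
g(S) = 5/7 (g(S) = 5/7 + (0*S)/7 = 5/7 + (⅐)*0 = 5/7 + 0 = 5/7)
g(I(t, (6 + 4)*1))² = (5/7)² = 25/49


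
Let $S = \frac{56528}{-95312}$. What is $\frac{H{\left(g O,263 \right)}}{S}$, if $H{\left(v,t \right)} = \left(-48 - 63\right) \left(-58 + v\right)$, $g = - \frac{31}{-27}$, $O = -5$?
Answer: $- \frac{379323889}{31797} \approx -11930.0$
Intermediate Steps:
$g = \frac{31}{27}$ ($g = \left(-31\right) \left(- \frac{1}{27}\right) = \frac{31}{27} \approx 1.1481$)
$H{\left(v,t \right)} = 6438 - 111 v$ ($H{\left(v,t \right)} = - 111 \left(-58 + v\right) = 6438 - 111 v$)
$S = - \frac{3533}{5957}$ ($S = 56528 \left(- \frac{1}{95312}\right) = - \frac{3533}{5957} \approx -0.59308$)
$\frac{H{\left(g O,263 \right)}}{S} = \frac{6438 - 111 \cdot \frac{31}{27} \left(-5\right)}{- \frac{3533}{5957}} = \left(6438 - - \frac{5735}{9}\right) \left(- \frac{5957}{3533}\right) = \left(6438 + \frac{5735}{9}\right) \left(- \frac{5957}{3533}\right) = \frac{63677}{9} \left(- \frac{5957}{3533}\right) = - \frac{379323889}{31797}$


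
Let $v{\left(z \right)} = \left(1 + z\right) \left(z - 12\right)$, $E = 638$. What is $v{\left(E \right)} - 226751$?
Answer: $173263$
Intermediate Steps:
$v{\left(z \right)} = \left(1 + z\right) \left(-12 + z\right)$
$v{\left(E \right)} - 226751 = \left(-12 + 638^{2} - 7018\right) - 226751 = \left(-12 + 407044 - 7018\right) - 226751 = 400014 - 226751 = 173263$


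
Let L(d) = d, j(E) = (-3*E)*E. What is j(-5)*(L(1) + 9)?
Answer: -750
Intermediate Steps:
j(E) = -3*E²
j(-5)*(L(1) + 9) = (-3*(-5)²)*(1 + 9) = -3*25*10 = -75*10 = -750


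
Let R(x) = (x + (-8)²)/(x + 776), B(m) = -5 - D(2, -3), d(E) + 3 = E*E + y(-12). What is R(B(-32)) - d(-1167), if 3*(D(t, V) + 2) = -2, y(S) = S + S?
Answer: -3160881517/2321 ≈ -1.3619e+6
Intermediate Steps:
y(S) = 2*S
D(t, V) = -8/3 (D(t, V) = -2 + (⅓)*(-2) = -2 - ⅔ = -8/3)
d(E) = -27 + E² (d(E) = -3 + (E*E + 2*(-12)) = -3 + (E² - 24) = -3 + (-24 + E²) = -27 + E²)
B(m) = -7/3 (B(m) = -5 - 1*(-8/3) = -5 + 8/3 = -7/3)
R(x) = (64 + x)/(776 + x) (R(x) = (x + 64)/(776 + x) = (64 + x)/(776 + x))
R(B(-32)) - d(-1167) = (64 - 7/3)/(776 - 7/3) - (-27 + (-1167)²) = (185/3)/(2321/3) - (-27 + 1361889) = (3/2321)*(185/3) - 1*1361862 = 185/2321 - 1361862 = -3160881517/2321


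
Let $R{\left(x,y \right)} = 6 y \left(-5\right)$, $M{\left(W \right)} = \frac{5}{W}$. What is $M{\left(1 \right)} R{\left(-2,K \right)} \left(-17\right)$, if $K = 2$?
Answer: $5100$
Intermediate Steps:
$R{\left(x,y \right)} = - 30 y$
$M{\left(1 \right)} R{\left(-2,K \right)} \left(-17\right) = \frac{5}{1} \left(\left(-30\right) 2\right) \left(-17\right) = 5 \cdot 1 \left(-60\right) \left(-17\right) = 5 \left(-60\right) \left(-17\right) = \left(-300\right) \left(-17\right) = 5100$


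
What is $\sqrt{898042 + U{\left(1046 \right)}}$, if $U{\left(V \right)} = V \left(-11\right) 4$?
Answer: $\sqrt{852018} \approx 923.05$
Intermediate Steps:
$U{\left(V \right)} = - 44 V$ ($U{\left(V \right)} = - 11 V 4 = - 44 V$)
$\sqrt{898042 + U{\left(1046 \right)}} = \sqrt{898042 - 46024} = \sqrt{852018}$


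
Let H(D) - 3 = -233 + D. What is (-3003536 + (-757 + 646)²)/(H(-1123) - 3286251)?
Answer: 2991215/3287604 ≈ 0.90985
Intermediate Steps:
H(D) = -230 + D (H(D) = 3 + (-233 + D) = -230 + D)
(-3003536 + (-757 + 646)²)/(H(-1123) - 3286251) = (-3003536 + (-757 + 646)²)/((-230 - 1123) - 3286251) = (-3003536 + (-111)²)/(-1353 - 3286251) = (-3003536 + 12321)/(-3287604) = -2991215*(-1/3287604) = 2991215/3287604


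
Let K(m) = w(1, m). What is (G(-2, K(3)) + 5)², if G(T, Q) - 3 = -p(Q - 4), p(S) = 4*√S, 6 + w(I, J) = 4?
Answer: 16*(2 - I*√6)² ≈ -32.0 - 156.77*I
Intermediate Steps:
w(I, J) = -2 (w(I, J) = -6 + 4 = -2)
K(m) = -2
G(T, Q) = 3 - 4*√(-4 + Q) (G(T, Q) = 3 - 4*√(Q - 4) = 3 - 4*√(-4 + Q))
(G(-2, K(3)) + 5)² = ((3 - 4*√(-4 - 2)) + 5)² = ((3 - 4*I*√6) + 5)² = (8 - 4*I*√6)²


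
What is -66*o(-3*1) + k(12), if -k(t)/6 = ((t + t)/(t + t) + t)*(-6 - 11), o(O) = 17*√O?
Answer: 1326 - 1122*I*√3 ≈ 1326.0 - 1943.4*I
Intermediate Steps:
k(t) = 102 + 102*t (k(t) = -6*((t + t)/(t + t) + t)*(-6 - 11) = -6*((2*t)/((2*t)) + t)*(-17) = -6*((2*t)*(1/(2*t)) + t)*(-17) = -6*(1 + t)*(-17) = -6*(-17 - 17*t) = 102 + 102*t)
-66*o(-3*1) + k(12) = -1122*√(-3*1) + (102 + 102*12) = -1122*√(-3) + (102 + 1224) = -1122*I*√3 + 1326 = 1326 - 1122*I*√3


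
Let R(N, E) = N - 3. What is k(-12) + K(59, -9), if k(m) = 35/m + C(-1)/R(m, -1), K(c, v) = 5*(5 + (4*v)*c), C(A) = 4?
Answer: -635891/60 ≈ -10598.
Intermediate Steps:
R(N, E) = -3 + N
K(c, v) = 25 + 20*c*v (K(c, v) = 5*(5 + 4*c*v) = 25 + 20*c*v)
k(m) = 4/(-3 + m) + 35/m (k(m) = 35/m + 4/(-3 + m) = 4/(-3 + m) + 35/m)
k(-12) + K(59, -9) = 3*(-35 + 13*(-12))/(-12*(-3 - 12)) + (25 + 20*59*(-9)) = 3*(-1/12)*(-35 - 156)/(-15) + (25 - 10620) = 3*(-1/12)*(-1/15)*(-191) - 10595 = -191/60 - 10595 = -635891/60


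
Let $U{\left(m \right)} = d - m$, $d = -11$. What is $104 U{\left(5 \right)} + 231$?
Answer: $-1433$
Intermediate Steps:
$U{\left(m \right)} = -11 - m$
$104 U{\left(5 \right)} + 231 = 104 \left(-11 - 5\right) + 231 = 104 \left(-16\right) + 231 = -1664 + 231 = -1433$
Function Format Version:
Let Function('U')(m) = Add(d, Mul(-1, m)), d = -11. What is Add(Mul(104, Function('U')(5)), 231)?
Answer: -1433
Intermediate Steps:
Function('U')(m) = Add(-11, Mul(-1, m))
Add(Mul(104, Function('U')(5)), 231) = Add(Mul(104, Add(-11, Mul(-1, 5))), 231) = Add(Mul(104, Add(-11, -5)), 231) = Add(Mul(104, -16), 231) = Add(-1664, 231) = -1433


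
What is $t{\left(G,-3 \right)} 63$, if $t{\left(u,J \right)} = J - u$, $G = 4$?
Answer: $-441$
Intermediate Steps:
$t{\left(G,-3 \right)} 63 = \left(-3 - 4\right) 63 = \left(-7\right) 63 = -441$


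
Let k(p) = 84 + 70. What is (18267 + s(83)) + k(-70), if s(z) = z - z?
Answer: 18421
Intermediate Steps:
k(p) = 154
s(z) = 0
(18267 + s(83)) + k(-70) = (18267 + 0) + 154 = 18267 + 154 = 18421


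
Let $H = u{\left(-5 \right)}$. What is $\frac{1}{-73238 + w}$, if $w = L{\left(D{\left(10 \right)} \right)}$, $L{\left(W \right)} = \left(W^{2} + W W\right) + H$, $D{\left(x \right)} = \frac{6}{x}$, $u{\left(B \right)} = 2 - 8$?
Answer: $- \frac{25}{1831082} \approx -1.3653 \cdot 10^{-5}$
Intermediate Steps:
$u{\left(B \right)} = -6$ ($u{\left(B \right)} = 2 - 8 = -6$)
$H = -6$
$L{\left(W \right)} = -6 + 2 W^{2}$ ($L{\left(W \right)} = \left(W^{2} + W W\right) - 6 = \left(W^{2} + W^{2}\right) - 6 = 2 W^{2} - 6 = -6 + 2 W^{2}$)
$w = - \frac{132}{25}$ ($w = -6 + 2 \left(\frac{6}{10}\right)^{2} = -6 + 2 \left(6 \cdot \frac{1}{10}\right)^{2} = -6 + 2 \left(\frac{3}{5}\right)^{2} = -6 + 2 \cdot \frac{9}{25} = -6 + \frac{18}{25} = - \frac{132}{25} \approx -5.28$)
$\frac{1}{-73238 + w} = \frac{1}{-73238 - \frac{132}{25}} = \frac{1}{- \frac{1831082}{25}} = - \frac{25}{1831082}$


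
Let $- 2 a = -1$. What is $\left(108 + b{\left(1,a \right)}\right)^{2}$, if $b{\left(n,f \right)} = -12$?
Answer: $9216$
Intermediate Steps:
$a = \frac{1}{2}$ ($a = \left(- \frac{1}{2}\right) \left(-1\right) = \frac{1}{2} \approx 0.5$)
$\left(108 + b{\left(1,a \right)}\right)^{2} = \left(108 - 12\right)^{2} = 96^{2} = 9216$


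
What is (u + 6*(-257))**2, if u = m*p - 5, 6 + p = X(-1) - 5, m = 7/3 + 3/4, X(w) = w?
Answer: 2509056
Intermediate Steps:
m = 37/12 (m = 7*(1/3) + 3*(1/4) = 7/3 + 3/4 = 37/12 ≈ 3.0833)
p = -12 (p = -6 + (-1 - 5) = -6 - 6 = -12)
u = -42 (u = (37/12)*(-12) - 5 = -37 - 5 = -42)
(u + 6*(-257))**2 = (-42 + 6*(-257))**2 = (-42 - 1542)**2 = (-1584)**2 = 2509056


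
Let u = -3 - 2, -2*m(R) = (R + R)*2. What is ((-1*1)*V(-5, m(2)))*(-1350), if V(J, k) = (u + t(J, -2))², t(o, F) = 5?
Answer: 0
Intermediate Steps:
m(R) = -2*R (m(R) = -(R + R)*2/2 = -2*R*2/2 = -2*R)
u = -5
V(J, k) = 0 (V(J, k) = (-5 + 5)² = 0² = 0)
((-1*1)*V(-5, m(2)))*(-1350) = (-1*1*0)*(-1350) = -1*0*(-1350) = 0*(-1350) = 0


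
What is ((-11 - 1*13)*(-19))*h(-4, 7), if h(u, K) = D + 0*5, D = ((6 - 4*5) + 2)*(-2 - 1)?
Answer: 16416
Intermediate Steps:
D = 36 (D = ((6 - 20) + 2)*(-3) = (-14 + 2)*(-3) = -12*(-3) = 36)
h(u, K) = 36 (h(u, K) = 36 + 0*5 = 36 + 0 = 36)
((-11 - 1*13)*(-19))*h(-4, 7) = ((-11 - 1*13)*(-19))*36 = ((-11 - 13)*(-19))*36 = -24*(-19)*36 = 456*36 = 16416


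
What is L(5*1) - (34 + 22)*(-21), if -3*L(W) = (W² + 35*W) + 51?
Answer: 3277/3 ≈ 1092.3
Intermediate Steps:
L(W) = -17 - 35*W/3 - W²/3 (L(W) = -((W² + 35*W) + 51)/3 = -(51 + W² + 35*W)/3 = -17 - 35*W/3 - W²/3)
L(5*1) - (34 + 22)*(-21) = (-17 - 175/3 - (5*1)²/3) - (34 + 22)*(-21) = (-17 - 35/3*5 - ⅓*5²) - 56*(-21) = (-17 - 175/3 - ⅓*25) - 1*(-1176) = (-17 - 175/3 - 25/3) + 1176 = -251/3 + 1176 = 3277/3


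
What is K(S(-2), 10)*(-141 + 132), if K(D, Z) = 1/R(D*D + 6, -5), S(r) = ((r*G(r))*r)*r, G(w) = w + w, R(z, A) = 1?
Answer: -9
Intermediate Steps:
G(w) = 2*w
S(r) = 2*r⁴ (S(r) = ((r*(2*r))*r)*r = ((2*r²)*r)*r = (2*r³)*r = 2*r⁴)
K(D, Z) = 1 (K(D, Z) = 1/1 = 1)
K(S(-2), 10)*(-141 + 132) = 1*(-141 + 132) = 1*(-9) = -9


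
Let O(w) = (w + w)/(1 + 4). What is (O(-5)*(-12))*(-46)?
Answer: -1104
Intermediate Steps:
O(w) = 2*w/5 (O(w) = (2*w)/5 = (2*w)*(⅕) = 2*w/5)
(O(-5)*(-12))*(-46) = (((⅖)*(-5))*(-12))*(-46) = -2*(-12)*(-46) = 24*(-46) = -1104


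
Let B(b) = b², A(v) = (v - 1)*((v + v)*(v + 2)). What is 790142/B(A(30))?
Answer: 395071/1550131200 ≈ 0.00025486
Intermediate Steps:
A(v) = 2*v*(-1 + v)*(2 + v) (A(v) = (-1 + v)*((2*v)*(2 + v)) = (-1 + v)*(2*v*(2 + v)) = 2*v*(-1 + v)*(2 + v))
790142/B(A(30)) = 790142/((2*30*(-2 + 30 + 30²))²) = 790142/((2*30*(-2 + 30 + 900))²) = 790142/((2*30*928)²) = 790142/(55680²) = 790142/3100262400 = 790142*(1/3100262400) = 395071/1550131200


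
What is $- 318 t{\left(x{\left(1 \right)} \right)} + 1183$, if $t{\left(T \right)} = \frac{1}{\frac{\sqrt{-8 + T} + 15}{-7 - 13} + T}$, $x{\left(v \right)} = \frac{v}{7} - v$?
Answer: $\frac{70419797}{51059} - \frac{44520 i \sqrt{434}}{51059} \approx 1379.2 - 18.165 i$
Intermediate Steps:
$x{\left(v \right)} = - \frac{6 v}{7}$ ($x{\left(v \right)} = v \frac{1}{7} - v = \frac{v}{7} - v = - \frac{6 v}{7}$)
$t{\left(T \right)} = \frac{1}{- \frac{3}{4} + T - \frac{\sqrt{-8 + T}}{20}}$ ($t{\left(T \right)} = \frac{1}{\frac{15 + \sqrt{-8 + T}}{-20} + T} = \frac{1}{\left(15 + \sqrt{-8 + T}\right) \left(- \frac{1}{20}\right) + T} = \frac{1}{\left(- \frac{3}{4} - \frac{\sqrt{-8 + T}}{20}\right) + T} = \frac{1}{- \frac{3}{4} + T - \frac{\sqrt{-8 + T}}{20}}$)
$- 318 t{\left(x{\left(1 \right)} \right)} + 1183 = - 318 \frac{20}{-15 - \sqrt{-8 - \frac{6}{7}} + 20 \left(\left(- \frac{6}{7}\right) 1\right)} + 1183 = - 318 \frac{20}{-15 - \sqrt{-8 - \frac{6}{7}} + 20 \left(- \frac{6}{7}\right)} + 1183 = - 318 \frac{20}{-15 - \sqrt{- \frac{62}{7}} - \frac{120}{7}} + 1183 = - 318 \frac{20}{-15 - \frac{i \sqrt{434}}{7} - \frac{120}{7}} + 1183 = - 318 \frac{20}{- \frac{225}{7} - \frac{i \sqrt{434}}{7}} + 1183 = - \frac{6360}{- \frac{225}{7} - \frac{i \sqrt{434}}{7}} + 1183 = 1183 - \frac{6360}{- \frac{225}{7} - \frac{i \sqrt{434}}{7}}$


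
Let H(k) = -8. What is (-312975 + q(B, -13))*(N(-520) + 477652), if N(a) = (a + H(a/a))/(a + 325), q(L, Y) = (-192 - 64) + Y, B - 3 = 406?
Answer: -9725460631664/65 ≈ -1.4962e+11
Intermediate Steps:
B = 409 (B = 3 + 406 = 409)
q(L, Y) = -256 + Y
N(a) = (-8 + a)/(325 + a) (N(a) = (a - 8)/(a + 325) = (-8 + a)/(325 + a))
(-312975 + q(B, -13))*(N(-520) + 477652) = (-312975 + (-256 - 13))*((-8 - 520)/(325 - 520) + 477652) = (-312975 - 269)*(-528/(-195) + 477652) = -313244*(-1/195*(-528) + 477652) = -313244*(176/65 + 477652) = -313244*31047556/65 = -9725460631664/65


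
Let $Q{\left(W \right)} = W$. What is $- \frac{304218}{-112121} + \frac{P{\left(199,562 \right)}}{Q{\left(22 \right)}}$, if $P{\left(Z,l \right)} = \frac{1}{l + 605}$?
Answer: $\frac{7810605053}{2878594554} \approx 2.7133$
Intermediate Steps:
$P{\left(Z,l \right)} = \frac{1}{605 + l}$
$- \frac{304218}{-112121} + \frac{P{\left(199,562 \right)}}{Q{\left(22 \right)}} = - \frac{304218}{-112121} + \frac{1}{\left(605 + 562\right) 22} = \left(-304218\right) \left(- \frac{1}{112121}\right) + \frac{1}{1167} \cdot \frac{1}{22} = \frac{304218}{112121} + \frac{1}{1167} \cdot \frac{1}{22} = \frac{304218}{112121} + \frac{1}{25674} = \frac{7810605053}{2878594554}$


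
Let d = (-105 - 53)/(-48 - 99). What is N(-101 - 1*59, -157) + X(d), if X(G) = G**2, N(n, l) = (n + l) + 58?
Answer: -5571767/21609 ≈ -257.84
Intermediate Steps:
N(n, l) = 58 + l + n (N(n, l) = (l + n) + 58 = 58 + l + n)
d = 158/147 (d = -158/(-147) = -158*(-1/147) = 158/147 ≈ 1.0748)
N(-101 - 1*59, -157) + X(d) = (58 - 157 + (-101 - 1*59)) + (158/147)**2 = (58 - 157 + (-101 - 59)) + 24964/21609 = (58 - 157 - 160) + 24964/21609 = -259 + 24964/21609 = -5571767/21609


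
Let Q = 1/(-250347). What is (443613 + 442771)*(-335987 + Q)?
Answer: -74556716537736160/250347 ≈ -2.9781e+11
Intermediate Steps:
Q = -1/250347 ≈ -3.9945e-6
(443613 + 442771)*(-335987 + Q) = (443613 + 442771)*(-335987 - 1/250347) = 886384*(-84113337490/250347) = -74556716537736160/250347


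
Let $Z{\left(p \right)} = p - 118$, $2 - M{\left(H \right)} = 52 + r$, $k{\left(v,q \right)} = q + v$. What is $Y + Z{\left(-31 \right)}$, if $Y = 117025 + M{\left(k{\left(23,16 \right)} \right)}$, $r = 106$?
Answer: $116720$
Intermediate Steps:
$M{\left(H \right)} = -156$ ($M{\left(H \right)} = 2 - \left(52 + 106\right) = 2 - 158 = -156$)
$Y = 116869$ ($Y = 117025 - 156 = 116869$)
$Z{\left(p \right)} = -118 + p$
$Y + Z{\left(-31 \right)} = 116869 - 149 = 116720$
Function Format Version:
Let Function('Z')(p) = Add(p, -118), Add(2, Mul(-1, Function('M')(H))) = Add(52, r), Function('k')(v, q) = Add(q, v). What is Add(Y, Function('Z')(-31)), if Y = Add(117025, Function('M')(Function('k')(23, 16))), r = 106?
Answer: 116720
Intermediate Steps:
Function('M')(H) = -156 (Function('M')(H) = Add(2, Mul(-1, Add(52, 106))) = Add(2, Mul(-1, 158)) = Add(2, -158) = -156)
Y = 116869 (Y = Add(117025, -156) = 116869)
Function('Z')(p) = Add(-118, p)
Add(Y, Function('Z')(-31)) = Add(116869, Add(-118, -31)) = Add(116869, -149) = 116720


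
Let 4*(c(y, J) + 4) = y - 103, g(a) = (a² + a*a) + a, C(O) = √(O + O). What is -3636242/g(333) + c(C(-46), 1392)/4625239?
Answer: -2319792402709/141698822004 + I*√23/9250478 ≈ -16.371 + 5.1844e-7*I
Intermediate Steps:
C(O) = √2*√O (C(O) = √(2*O) = √2*√O)
g(a) = a + 2*a² (g(a) = (a² + a²) + a = 2*a² + a = a + 2*a²)
c(y, J) = -119/4 + y/4 (c(y, J) = -4 + (y - 103)/4 = -4 + (-103 + y)/4 = -4 + (-103/4 + y/4) = -119/4 + y/4)
-3636242/g(333) + c(C(-46), 1392)/4625239 = -3636242*1/(333*(1 + 2*333)) + (-119/4 + (√2*√(-46))/4)/4625239 = -3636242*1/(333*(1 + 666)) + (-119/4 + (√2*(I*√46))/4)*(1/4625239) = -3636242/(333*667) + (-119/4 + (2*I*√23)/4)*(1/4625239) = -3636242/222111 + (-119/4 + I*√23/2)*(1/4625239) = -3636242*1/222111 + (-119/18500956 + I*√23/9250478) = -3636242/222111 + (-119/18500956 + I*√23/9250478) = -2319792402709/141698822004 + I*√23/9250478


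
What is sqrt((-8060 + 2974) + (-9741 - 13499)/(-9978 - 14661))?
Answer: I*sqrt(3087037902246)/24639 ≈ 71.31*I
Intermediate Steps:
sqrt((-8060 + 2974) + (-9741 - 13499)/(-9978 - 14661)) = sqrt(-5086 - 23240/(-24639)) = sqrt(-5086 - 23240*(-1/24639)) = sqrt(-5086 + 23240/24639) = sqrt(-125290714/24639) = I*sqrt(3087037902246)/24639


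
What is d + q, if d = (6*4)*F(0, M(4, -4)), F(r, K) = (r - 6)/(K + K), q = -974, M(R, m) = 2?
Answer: -1010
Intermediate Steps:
F(r, K) = (-6 + r)/(2*K) (F(r, K) = (-6 + r)/((2*K)) = (-6 + r)*(1/(2*K)) = (-6 + r)/(2*K))
d = -36 (d = (6*4)*((½)*(-6 + 0)/2) = 24*((½)*(½)*(-6)) = 24*(-3/2) = -36)
d + q = -36 - 974 = -1010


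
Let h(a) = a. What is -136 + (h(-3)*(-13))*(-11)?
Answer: -565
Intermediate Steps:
-136 + (h(-3)*(-13))*(-11) = -136 - 3*(-13)*(-11) = -136 + 39*(-11) = -136 - 429 = -565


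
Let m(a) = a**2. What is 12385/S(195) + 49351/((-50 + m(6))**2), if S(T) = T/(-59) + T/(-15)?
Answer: -47872239/94276 ≈ -507.79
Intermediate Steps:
S(T) = -74*T/885 (S(T) = T*(-1/59) + T*(-1/15) = -T/59 - T/15 = -74*T/885)
12385/S(195) + 49351/((-50 + m(6))**2) = 12385/((-74/885*195)) + 49351/((-50 + 6**2)**2) = 12385/(-962/59) + 49351/((-50 + 36)**2) = 12385*(-59/962) + 49351/((-14)**2) = -730715/962 + 49351/196 = -47872239/94276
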